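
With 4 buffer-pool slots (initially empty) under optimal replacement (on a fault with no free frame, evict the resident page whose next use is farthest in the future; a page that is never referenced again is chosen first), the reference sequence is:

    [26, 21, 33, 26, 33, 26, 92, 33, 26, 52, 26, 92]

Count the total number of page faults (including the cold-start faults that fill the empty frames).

5

26: miss, frames [26]
21: miss, frames [26, 21]
33: miss, frames [26, 21, 33]
26: hit
33: hit
26: hit
92: miss, frames [26, 21, 33, 92]
33: hit
26: hit
52: miss, evict 33, frames [26, 21, 92, 52]
26: hit
92: hit
Page faults: 5.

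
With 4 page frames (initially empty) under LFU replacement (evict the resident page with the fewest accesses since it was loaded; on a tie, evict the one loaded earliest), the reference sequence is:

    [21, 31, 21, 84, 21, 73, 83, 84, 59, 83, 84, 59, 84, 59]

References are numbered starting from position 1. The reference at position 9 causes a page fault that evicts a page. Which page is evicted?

73

pos 1: 21 -> fault, frames [21]
pos 2: 31 -> fault, frames [21, 31]
pos 3: 21 -> hit
pos 4: 84 -> fault, frames [21, 31, 84]
pos 5: 21 -> hit
pos 6: 73 -> fault, frames [21, 31, 84, 73]
pos 7: 83 -> fault, evict 31, frames [21, 84, 73, 83]
pos 8: 84 -> hit
pos 9: 59 -> fault, evict 73, frames [21, 84, 83, 59]
At position 9, page 73 is evicted.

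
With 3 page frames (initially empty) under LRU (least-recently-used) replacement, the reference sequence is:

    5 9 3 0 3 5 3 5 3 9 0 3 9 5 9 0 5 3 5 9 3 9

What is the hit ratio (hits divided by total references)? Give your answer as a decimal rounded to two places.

0.50

5 -> fault, frames [5]
9 -> fault, frames [5, 9]
3 -> fault, frames [5, 9, 3]
0 -> fault, evict 5, frames [9, 3, 0]
3 -> hit
5 -> fault, evict 9, frames [0, 3, 5]
3 -> hit
5 -> hit
3 -> hit
9 -> fault, evict 0, frames [5, 3, 9]
0 -> fault, evict 5, frames [3, 9, 0]
3 -> hit
9 -> hit
5 -> fault, evict 0, frames [3, 9, 5]
9 -> hit
0 -> fault, evict 3, frames [5, 9, 0]
5 -> hit
3 -> fault, evict 9, frames [0, 5, 3]
5 -> hit
9 -> fault, evict 0, frames [3, 5, 9]
3 -> hit
9 -> hit
Hits: 11 of 22 references → 11/22 = 0.5000.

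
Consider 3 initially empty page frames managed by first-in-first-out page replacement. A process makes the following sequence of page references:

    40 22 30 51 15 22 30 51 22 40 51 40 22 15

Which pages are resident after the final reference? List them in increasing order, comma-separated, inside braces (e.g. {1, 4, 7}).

40 -> miss, frames {40}
22 -> miss, frames {40,22}
30 -> miss, frames {40,22,30}
51 -> miss, evict 40, frames {22,30,51}
15 -> miss, evict 22, frames {30,51,15}
22 -> miss, evict 30, frames {51,15,22}
30 -> miss, evict 51, frames {15,22,30}
51 -> miss, evict 15, frames {22,30,51}
22 -> hit
40 -> miss, evict 22, frames {30,51,40}
51 -> hit
40 -> hit
22 -> miss, evict 30, frames {51,40,22}
15 -> miss, evict 51, frames {40,22,15}

{15, 22, 40}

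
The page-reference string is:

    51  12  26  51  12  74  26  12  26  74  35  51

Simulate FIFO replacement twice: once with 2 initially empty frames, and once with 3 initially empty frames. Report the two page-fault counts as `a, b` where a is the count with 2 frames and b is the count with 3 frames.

2 frames: F F F F F F F F . F F F → 11 faults.
3 frames: F F F . . F . . . . F F → 6 faults.
6 < 11: adding a frame reduced faults, as is typical.

11, 6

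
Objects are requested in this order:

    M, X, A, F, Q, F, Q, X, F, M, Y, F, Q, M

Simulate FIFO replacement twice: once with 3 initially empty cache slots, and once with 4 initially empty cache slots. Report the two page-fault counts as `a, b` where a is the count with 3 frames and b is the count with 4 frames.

11, 7

3 frames: F F F F F . . F . F F F F F → 11 faults.
4 frames: F F F F F . . . . F F . . . → 7 faults.
7 < 11: adding a frame reduced faults, as is typical.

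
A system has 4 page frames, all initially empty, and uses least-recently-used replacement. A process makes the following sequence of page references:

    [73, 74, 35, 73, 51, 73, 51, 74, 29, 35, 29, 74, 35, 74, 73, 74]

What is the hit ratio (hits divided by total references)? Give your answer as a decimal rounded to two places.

0.56

73 -> fault, frames {73}
74 -> fault, frames {73,74}
35 -> fault, frames {73,74,35}
73 -> hit
51 -> fault, frames {74,35,73,51}
73 -> hit
51 -> hit
74 -> hit
29 -> fault, evict 35, frames {73,51,74,29}
35 -> fault, evict 73, frames {51,74,29,35}
29 -> hit
74 -> hit
35 -> hit
74 -> hit
73 -> fault, evict 51, frames {29,35,74,73}
74 -> hit
Hits: 9 of 16 references → 9/16 = 0.5625.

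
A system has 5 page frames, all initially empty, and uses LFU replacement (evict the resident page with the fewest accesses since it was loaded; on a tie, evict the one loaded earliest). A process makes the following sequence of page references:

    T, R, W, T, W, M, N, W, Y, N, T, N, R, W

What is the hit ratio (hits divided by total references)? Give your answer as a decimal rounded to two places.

T: miss, frames [T]
R: miss, frames [T, R]
W: miss, frames [T, R, W]
T: hit
W: hit
M: miss, frames [T, R, W, M]
N: miss, frames [T, R, W, M, N]
W: hit
Y: miss, evict R, frames [T, W, M, N, Y]
N: hit
T: hit
N: hit
R: miss, evict M, frames [T, W, N, Y, R]
W: hit
Hits: 7 of 14 references → 7/14 = 0.5000.

0.50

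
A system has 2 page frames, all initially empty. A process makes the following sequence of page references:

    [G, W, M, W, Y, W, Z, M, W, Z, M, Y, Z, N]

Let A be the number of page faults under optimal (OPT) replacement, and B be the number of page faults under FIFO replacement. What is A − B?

Under OPT: F F F . F . F F . F . F . F → 9 faults.
Under FIFO: F F F . F F F F F F F F F F → 13 faults.
A − B = 9 − 13 = -4.

-4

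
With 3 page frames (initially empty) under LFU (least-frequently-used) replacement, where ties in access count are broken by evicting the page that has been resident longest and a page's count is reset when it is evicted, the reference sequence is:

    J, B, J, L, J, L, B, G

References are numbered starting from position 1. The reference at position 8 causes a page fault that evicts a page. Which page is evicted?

B

pos 1: J → fault, frames (J)
pos 2: B → fault, frames (J B)
pos 3: J → hit
pos 4: L → fault, frames (J B L)
pos 5: J → hit
pos 6: L → hit
pos 7: B → hit
pos 8: G → fault, evict B, frames (J L G)
At position 8, page B is evicted.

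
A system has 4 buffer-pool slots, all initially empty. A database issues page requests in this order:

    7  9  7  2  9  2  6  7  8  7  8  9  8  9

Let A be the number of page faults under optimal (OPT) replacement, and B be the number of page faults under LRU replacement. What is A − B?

Under OPT: F F . F . . F . F . . . . . → 5 faults.
Under LRU: F F . F . . F . F . . F . . → 6 faults.
A − B = 5 − 6 = -1.

-1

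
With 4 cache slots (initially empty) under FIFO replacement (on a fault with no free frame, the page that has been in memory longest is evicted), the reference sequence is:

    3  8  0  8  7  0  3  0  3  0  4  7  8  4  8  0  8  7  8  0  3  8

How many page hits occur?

15

3: miss, frames (3)
8: miss, frames (3 8)
0: miss, frames (3 8 0)
8: hit
7: miss, frames (3 8 0 7)
0: hit
3: hit
0: hit
3: hit
0: hit
4: miss, evict 3, frames (8 0 7 4)
7: hit
8: hit
4: hit
8: hit
0: hit
8: hit
7: hit
8: hit
0: hit
3: miss, evict 8, frames (0 7 4 3)
8: miss, evict 0, frames (7 4 3 8)
Hits: 15.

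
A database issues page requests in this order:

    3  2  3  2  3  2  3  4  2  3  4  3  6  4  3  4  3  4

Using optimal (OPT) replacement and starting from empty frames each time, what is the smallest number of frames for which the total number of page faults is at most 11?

f=1: 18 faults
f=2: 6 faults
f=3: 4 faults
f=4: 4 faults
Smallest f with faults ≤ 11 is 2.

2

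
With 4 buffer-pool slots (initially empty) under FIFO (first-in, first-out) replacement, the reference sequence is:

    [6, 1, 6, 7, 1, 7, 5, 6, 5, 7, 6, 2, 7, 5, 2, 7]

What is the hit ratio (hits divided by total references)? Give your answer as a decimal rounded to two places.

6: miss, frames (6)
1: miss, frames (6 1)
6: hit
7: miss, frames (6 1 7)
1: hit
7: hit
5: miss, frames (6 1 7 5)
6: hit
5: hit
7: hit
6: hit
2: miss, evict 6, frames (1 7 5 2)
7: hit
5: hit
2: hit
7: hit
Hits: 11 of 16 references → 11/16 = 0.6875.

0.69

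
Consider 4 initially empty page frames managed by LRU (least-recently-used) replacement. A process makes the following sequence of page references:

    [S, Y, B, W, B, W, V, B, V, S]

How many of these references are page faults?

S -> fault, frames (S)
Y -> fault, frames (S Y)
B -> fault, frames (S Y B)
W -> fault, frames (S Y B W)
B -> hit
W -> hit
V -> fault, evict S, frames (Y B W V)
B -> hit
V -> hit
S -> fault, evict Y, frames (W B V S)
Page faults: 6.

6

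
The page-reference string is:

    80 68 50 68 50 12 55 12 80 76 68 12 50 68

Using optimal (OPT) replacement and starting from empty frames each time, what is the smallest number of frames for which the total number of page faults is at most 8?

3

f=1: 14 faults
f=2: 9 faults
f=3: 8 faults
f=4: 7 faults
f=5: 6 faults
f=6: 6 faults
Smallest f with faults ≤ 8 is 3.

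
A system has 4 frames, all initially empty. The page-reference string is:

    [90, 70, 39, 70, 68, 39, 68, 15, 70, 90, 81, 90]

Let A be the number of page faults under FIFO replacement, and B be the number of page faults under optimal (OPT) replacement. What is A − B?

1

Under FIFO: F F F . F . . F . F F . → 7 faults.
Under OPT: F F F . F . . F . . F . → 6 faults.
A − B = 7 − 6 = 1.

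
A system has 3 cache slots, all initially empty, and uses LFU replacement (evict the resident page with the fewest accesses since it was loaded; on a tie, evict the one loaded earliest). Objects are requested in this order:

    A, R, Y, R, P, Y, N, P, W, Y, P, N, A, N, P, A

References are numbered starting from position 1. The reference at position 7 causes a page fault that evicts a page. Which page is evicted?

P

pos 1: A: fault, frames (A)
pos 2: R: fault, frames (A R)
pos 3: Y: fault, frames (A R Y)
pos 4: R: hit
pos 5: P: fault, evict A, frames (R Y P)
pos 6: Y: hit
pos 7: N: fault, evict P, frames (R Y N)
At position 7, page P is evicted.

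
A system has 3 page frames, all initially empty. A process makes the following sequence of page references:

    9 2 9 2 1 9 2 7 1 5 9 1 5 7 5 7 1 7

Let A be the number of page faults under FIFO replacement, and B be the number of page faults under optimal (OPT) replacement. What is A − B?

3

Under FIFO: F F . . F . . F . F F F . F F . . . → 9 faults.
Under OPT: F F . . F . . F . F . . . F . . . . → 6 faults.
A − B = 9 − 6 = 3.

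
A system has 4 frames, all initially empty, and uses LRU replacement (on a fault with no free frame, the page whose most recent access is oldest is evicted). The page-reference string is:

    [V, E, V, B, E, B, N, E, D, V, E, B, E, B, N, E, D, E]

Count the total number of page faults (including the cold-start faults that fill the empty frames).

9

V: miss, frames (V)
E: miss, frames (V E)
V: hit
B: miss, frames (E V B)
E: hit
B: hit
N: miss, frames (V E B N)
E: hit
D: miss, evict V, frames (B N E D)
V: miss, evict B, frames (N E D V)
E: hit
B: miss, evict N, frames (D V E B)
E: hit
B: hit
N: miss, evict D, frames (V E B N)
E: hit
D: miss, evict V, frames (B N E D)
E: hit
Page faults: 9.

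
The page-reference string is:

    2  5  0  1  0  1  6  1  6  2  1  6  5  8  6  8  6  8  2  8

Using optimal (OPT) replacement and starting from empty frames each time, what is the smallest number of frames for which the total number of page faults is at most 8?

3

f=1: 20 faults
f=2: 10 faults
f=3: 7 faults
f=4: 6 faults
f=5: 6 faults
f=6: 6 faults
Smallest f with faults ≤ 8 is 3.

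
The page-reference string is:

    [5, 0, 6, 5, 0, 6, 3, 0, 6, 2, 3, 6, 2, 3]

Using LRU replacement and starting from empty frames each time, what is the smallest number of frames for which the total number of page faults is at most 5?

f=1: 14 faults
f=2: 14 faults
f=3: 6 faults
f=4: 5 faults
f=5: 5 faults
Smallest f with faults ≤ 5 is 4.

4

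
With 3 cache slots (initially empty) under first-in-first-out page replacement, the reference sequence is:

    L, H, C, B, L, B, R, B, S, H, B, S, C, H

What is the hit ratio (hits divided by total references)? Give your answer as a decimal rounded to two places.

L: miss, frames [L]
H: miss, frames [L, H]
C: miss, frames [L, H, C]
B: miss, evict L, frames [H, C, B]
L: miss, evict H, frames [C, B, L]
B: hit
R: miss, evict C, frames [B, L, R]
B: hit
S: miss, evict B, frames [L, R, S]
H: miss, evict L, frames [R, S, H]
B: miss, evict R, frames [S, H, B]
S: hit
C: miss, evict S, frames [H, B, C]
H: hit
Hits: 4 of 14 references → 4/14 = 0.2857.

0.29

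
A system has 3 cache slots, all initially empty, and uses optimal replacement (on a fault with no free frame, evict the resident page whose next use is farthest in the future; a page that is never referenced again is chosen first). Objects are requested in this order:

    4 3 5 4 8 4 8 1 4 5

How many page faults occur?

5

4: miss, frames [4]
3: miss, frames [4, 3]
5: miss, frames [4, 3, 5]
4: hit
8: miss, evict 3, frames [4, 5, 8]
4: hit
8: hit
1: miss, evict 8, frames [4, 5, 1]
4: hit
5: hit
Page faults: 5.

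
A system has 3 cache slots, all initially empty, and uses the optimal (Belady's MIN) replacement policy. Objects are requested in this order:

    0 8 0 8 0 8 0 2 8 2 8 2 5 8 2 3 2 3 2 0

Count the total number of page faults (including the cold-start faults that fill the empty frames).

6

0: fault, frames (0)
8: fault, frames (0 8)
0: hit
8: hit
0: hit
8: hit
0: hit
2: fault, frames (0 8 2)
8: hit
2: hit
8: hit
2: hit
5: fault, evict 0, frames (8 2 5)
8: hit
2: hit
3: fault, evict 5, frames (8 2 3)
2: hit
3: hit
2: hit
0: fault, evict 3, frames (8 2 0)
Page faults: 6.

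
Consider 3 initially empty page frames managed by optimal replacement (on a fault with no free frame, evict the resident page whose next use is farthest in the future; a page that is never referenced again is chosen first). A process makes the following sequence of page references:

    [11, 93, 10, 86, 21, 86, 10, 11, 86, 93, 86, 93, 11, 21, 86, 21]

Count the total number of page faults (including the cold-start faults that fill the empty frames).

8

11: miss, frames {11}
93: miss, frames {11,93}
10: miss, frames {11,93,10}
86: miss, evict 93, frames {11,10,86}
21: miss, evict 11, frames {10,86,21}
86: hit
10: hit
11: miss, evict 10, frames {86,21,11}
86: hit
93: miss, evict 21, frames {86,11,93}
86: hit
93: hit
11: hit
21: miss, evict 93, frames {86,11,21}
86: hit
21: hit
Page faults: 8.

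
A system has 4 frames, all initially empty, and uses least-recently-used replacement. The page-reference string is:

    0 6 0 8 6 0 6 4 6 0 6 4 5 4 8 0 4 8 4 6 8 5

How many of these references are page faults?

9

0 → miss, frames (0)
6 → miss, frames (0 6)
0 → hit
8 → miss, frames (6 0 8)
6 → hit
0 → hit
6 → hit
4 → miss, frames (8 0 6 4)
6 → hit
0 → hit
6 → hit
4 → hit
5 → miss, evict 8, frames (0 6 4 5)
4 → hit
8 → miss, evict 0, frames (6 5 4 8)
0 → miss, evict 6, frames (5 4 8 0)
4 → hit
8 → hit
4 → hit
6 → miss, evict 5, frames (0 8 4 6)
8 → hit
5 → miss, evict 0, frames (4 6 8 5)
Page faults: 9.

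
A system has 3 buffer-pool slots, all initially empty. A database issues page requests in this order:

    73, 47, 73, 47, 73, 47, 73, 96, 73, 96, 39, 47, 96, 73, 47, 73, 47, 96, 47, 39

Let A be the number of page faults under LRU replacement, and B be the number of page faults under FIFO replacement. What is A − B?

Under LRU: F F . . . . . F . . F F . F . . . . . F → 7 faults.
Under FIFO: F F . . . . . F . . F . . F F . . F . F → 8 faults.
A − B = 7 − 8 = -1.

-1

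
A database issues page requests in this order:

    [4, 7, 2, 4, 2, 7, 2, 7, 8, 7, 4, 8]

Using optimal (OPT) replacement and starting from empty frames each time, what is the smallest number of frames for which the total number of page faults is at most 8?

2

f=1: 12 faults
f=2: 6 faults
f=3: 4 faults
f=4: 4 faults
Smallest f with faults ≤ 8 is 2.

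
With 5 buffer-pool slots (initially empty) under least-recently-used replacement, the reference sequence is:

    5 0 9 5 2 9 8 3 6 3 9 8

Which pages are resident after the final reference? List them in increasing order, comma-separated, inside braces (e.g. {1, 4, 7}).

5 → miss, frames {5}
0 → miss, frames {5,0}
9 → miss, frames {5,0,9}
5 → hit
2 → miss, frames {0,9,5,2}
9 → hit
8 → miss, frames {0,5,2,9,8}
3 → miss, evict 0, frames {5,2,9,8,3}
6 → miss, evict 5, frames {2,9,8,3,6}
3 → hit
9 → hit
8 → hit

{2, 3, 6, 8, 9}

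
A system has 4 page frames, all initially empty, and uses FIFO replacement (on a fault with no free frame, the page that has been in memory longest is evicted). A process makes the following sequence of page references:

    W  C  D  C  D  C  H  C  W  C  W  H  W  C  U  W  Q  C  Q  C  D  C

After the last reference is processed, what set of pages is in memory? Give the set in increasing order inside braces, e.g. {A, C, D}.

W: fault, frames [W]
C: fault, frames [W, C]
D: fault, frames [W, C, D]
C: hit
D: hit
C: hit
H: fault, frames [W, C, D, H]
C: hit
W: hit
C: hit
W: hit
H: hit
W: hit
C: hit
U: fault, evict W, frames [C, D, H, U]
W: fault, evict C, frames [D, H, U, W]
Q: fault, evict D, frames [H, U, W, Q]
C: fault, evict H, frames [U, W, Q, C]
Q: hit
C: hit
D: fault, evict U, frames [W, Q, C, D]
C: hit

{C, D, Q, W}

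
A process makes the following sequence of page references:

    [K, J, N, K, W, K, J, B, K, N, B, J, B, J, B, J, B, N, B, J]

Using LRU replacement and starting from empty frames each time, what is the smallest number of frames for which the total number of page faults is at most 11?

f=1: 20 faults
f=2: 13 faults
f=3: 8 faults
f=4: 6 faults
f=5: 5 faults
Smallest f with faults ≤ 11 is 3.

3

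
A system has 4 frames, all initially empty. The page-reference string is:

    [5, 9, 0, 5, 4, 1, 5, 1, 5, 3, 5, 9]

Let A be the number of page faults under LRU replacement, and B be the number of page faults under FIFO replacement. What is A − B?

Under LRU: F F F . F F . . . F . F → 7 faults.
Under FIFO: F F F . F F F . . F . F → 8 faults.
A − B = 7 − 8 = -1.

-1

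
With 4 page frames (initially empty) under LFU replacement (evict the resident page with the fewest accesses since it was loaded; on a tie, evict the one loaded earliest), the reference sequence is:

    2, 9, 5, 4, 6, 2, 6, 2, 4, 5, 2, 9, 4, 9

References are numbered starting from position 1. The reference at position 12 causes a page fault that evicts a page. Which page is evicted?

pos 1: 2 → miss, frames [2]
pos 2: 9 → miss, frames [2, 9]
pos 3: 5 → miss, frames [2, 9, 5]
pos 4: 4 → miss, frames [2, 9, 5, 4]
pos 5: 6 → miss, evict 2, frames [9, 5, 4, 6]
pos 6: 2 → miss, evict 9, frames [5, 4, 6, 2]
pos 7: 6 → hit
pos 8: 2 → hit
pos 9: 4 → hit
pos 10: 5 → hit
pos 11: 2 → hit
pos 12: 9 → miss, evict 5, frames [4, 6, 2, 9]
At position 12, page 5 is evicted.

5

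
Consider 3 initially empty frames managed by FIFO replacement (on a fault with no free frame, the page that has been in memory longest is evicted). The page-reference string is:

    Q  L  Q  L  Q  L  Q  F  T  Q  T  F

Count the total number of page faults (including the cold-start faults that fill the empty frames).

5

Q: miss, frames (Q)
L: miss, frames (Q L)
Q: hit
L: hit
Q: hit
L: hit
Q: hit
F: miss, frames (Q L F)
T: miss, evict Q, frames (L F T)
Q: miss, evict L, frames (F T Q)
T: hit
F: hit
Page faults: 5.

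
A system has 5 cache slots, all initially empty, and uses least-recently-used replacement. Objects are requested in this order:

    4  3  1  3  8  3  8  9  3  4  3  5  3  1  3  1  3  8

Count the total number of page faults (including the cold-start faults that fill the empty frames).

8

4 -> miss, frames {4}
3 -> miss, frames {4,3}
1 -> miss, frames {4,3,1}
3 -> hit
8 -> miss, frames {4,1,3,8}
3 -> hit
8 -> hit
9 -> miss, frames {4,1,3,8,9}
3 -> hit
4 -> hit
3 -> hit
5 -> miss, evict 1, frames {8,9,4,3,5}
3 -> hit
1 -> miss, evict 8, frames {9,4,5,3,1}
3 -> hit
1 -> hit
3 -> hit
8 -> miss, evict 9, frames {4,5,1,3,8}
Page faults: 8.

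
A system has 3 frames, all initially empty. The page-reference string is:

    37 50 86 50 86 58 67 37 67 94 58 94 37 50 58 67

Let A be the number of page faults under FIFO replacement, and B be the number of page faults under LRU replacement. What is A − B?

-2

Under FIFO: F F F . . F F F . F F . . F . F → 10 faults.
Under LRU: F F F . . F F F . F F . F F F F → 12 faults.
A − B = 10 − 12 = -2.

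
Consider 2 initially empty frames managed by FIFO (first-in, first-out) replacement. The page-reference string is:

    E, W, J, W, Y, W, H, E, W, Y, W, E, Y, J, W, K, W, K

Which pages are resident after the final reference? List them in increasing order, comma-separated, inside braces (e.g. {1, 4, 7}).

{K, W}

E → fault, frames [E]
W → fault, frames [E, W]
J → fault, evict E, frames [W, J]
W → hit
Y → fault, evict W, frames [J, Y]
W → fault, evict J, frames [Y, W]
H → fault, evict Y, frames [W, H]
E → fault, evict W, frames [H, E]
W → fault, evict H, frames [E, W]
Y → fault, evict E, frames [W, Y]
W → hit
E → fault, evict W, frames [Y, E]
Y → hit
J → fault, evict Y, frames [E, J]
W → fault, evict E, frames [J, W]
K → fault, evict J, frames [W, K]
W → hit
K → hit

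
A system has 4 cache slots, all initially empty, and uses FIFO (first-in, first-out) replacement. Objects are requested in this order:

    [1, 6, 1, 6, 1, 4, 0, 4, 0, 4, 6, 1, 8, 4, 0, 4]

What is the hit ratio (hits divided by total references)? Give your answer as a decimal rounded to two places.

1 → fault, frames [1]
6 → fault, frames [1, 6]
1 → hit
6 → hit
1 → hit
4 → fault, frames [1, 6, 4]
0 → fault, frames [1, 6, 4, 0]
4 → hit
0 → hit
4 → hit
6 → hit
1 → hit
8 → fault, evict 1, frames [6, 4, 0, 8]
4 → hit
0 → hit
4 → hit
Hits: 11 of 16 references → 11/16 = 0.6875.

0.69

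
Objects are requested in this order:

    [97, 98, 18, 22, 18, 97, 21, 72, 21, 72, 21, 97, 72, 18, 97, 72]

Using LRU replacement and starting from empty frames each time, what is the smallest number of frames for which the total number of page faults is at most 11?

3

f=1: 16 faults
f=2: 12 faults
f=3: 8 faults
f=4: 6 faults
f=5: 6 faults
f=6: 6 faults
Smallest f with faults ≤ 11 is 3.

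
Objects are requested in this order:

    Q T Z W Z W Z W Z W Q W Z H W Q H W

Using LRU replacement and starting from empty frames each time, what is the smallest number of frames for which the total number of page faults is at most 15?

2

f=1: 18 faults
f=2: 11 faults
f=3: 7 faults
f=4: 5 faults
f=5: 5 faults
Smallest f with faults ≤ 15 is 2.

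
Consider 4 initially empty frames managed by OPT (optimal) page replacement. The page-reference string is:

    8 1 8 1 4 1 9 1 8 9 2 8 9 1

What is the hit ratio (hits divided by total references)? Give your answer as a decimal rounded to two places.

8 → fault, frames {8}
1 → fault, frames {8,1}
8 → hit
1 → hit
4 → fault, frames {8,1,4}
1 → hit
9 → fault, frames {8,1,4,9}
1 → hit
8 → hit
9 → hit
2 → fault, evict 4, frames {8,1,9,2}
8 → hit
9 → hit
1 → hit
Hits: 9 of 14 references → 9/14 = 0.6429.

0.64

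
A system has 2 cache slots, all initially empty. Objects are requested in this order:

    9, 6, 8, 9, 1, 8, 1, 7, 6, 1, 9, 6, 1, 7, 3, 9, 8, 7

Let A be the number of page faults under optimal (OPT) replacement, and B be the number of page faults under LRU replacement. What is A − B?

Under OPT: F F F . F . . F F . F . F F F . F F → 12 faults.
Under LRU: F F F F F F . F F F F F F F F F F F → 17 faults.
A − B = 12 − 17 = -5.

-5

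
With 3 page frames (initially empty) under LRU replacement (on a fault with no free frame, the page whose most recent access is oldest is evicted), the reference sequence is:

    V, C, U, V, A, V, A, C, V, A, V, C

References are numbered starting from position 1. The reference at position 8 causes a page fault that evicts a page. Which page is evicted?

U

pos 1: V: fault, frames (V)
pos 2: C: fault, frames (V C)
pos 3: U: fault, frames (V C U)
pos 4: V: hit
pos 5: A: fault, evict C, frames (U V A)
pos 6: V: hit
pos 7: A: hit
pos 8: C: fault, evict U, frames (V A C)
At position 8, page U is evicted.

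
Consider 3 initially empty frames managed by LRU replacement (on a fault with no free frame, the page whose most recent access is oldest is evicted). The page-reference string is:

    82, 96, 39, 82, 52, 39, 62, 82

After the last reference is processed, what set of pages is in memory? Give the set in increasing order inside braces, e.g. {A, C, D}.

82 → fault, frames (82)
96 → fault, frames (82 96)
39 → fault, frames (82 96 39)
82 → hit
52 → fault, evict 96, frames (39 82 52)
39 → hit
62 → fault, evict 82, frames (52 39 62)
82 → fault, evict 52, frames (39 62 82)

{39, 62, 82}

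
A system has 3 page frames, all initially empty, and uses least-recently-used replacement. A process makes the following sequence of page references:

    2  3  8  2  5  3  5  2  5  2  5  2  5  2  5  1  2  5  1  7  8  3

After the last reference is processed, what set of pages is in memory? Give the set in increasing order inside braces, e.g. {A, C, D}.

2: miss, frames {2}
3: miss, frames {2,3}
8: miss, frames {2,3,8}
2: hit
5: miss, evict 3, frames {8,2,5}
3: miss, evict 8, frames {2,5,3}
5: hit
2: hit
5: hit
2: hit
5: hit
2: hit
5: hit
2: hit
5: hit
1: miss, evict 3, frames {2,5,1}
2: hit
5: hit
1: hit
7: miss, evict 2, frames {5,1,7}
8: miss, evict 5, frames {1,7,8}
3: miss, evict 1, frames {7,8,3}

{3, 7, 8}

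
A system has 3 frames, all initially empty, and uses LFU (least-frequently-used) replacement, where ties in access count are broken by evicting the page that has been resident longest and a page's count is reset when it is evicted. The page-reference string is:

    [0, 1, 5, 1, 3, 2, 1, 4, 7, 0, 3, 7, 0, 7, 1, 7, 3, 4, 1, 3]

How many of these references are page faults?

0 → fault, frames {0}
1 → fault, frames {0,1}
5 → fault, frames {0,1,5}
1 → hit
3 → fault, evict 0, frames {1,5,3}
2 → fault, evict 5, frames {1,3,2}
1 → hit
4 → fault, evict 3, frames {1,2,4}
7 → fault, evict 2, frames {1,4,7}
0 → fault, evict 4, frames {1,7,0}
3 → fault, evict 7, frames {1,0,3}
7 → fault, evict 0, frames {1,3,7}
0 → fault, evict 3, frames {1,7,0}
7 → hit
1 → hit
7 → hit
3 → fault, evict 0, frames {1,7,3}
4 → fault, evict 3, frames {1,7,4}
1 → hit
3 → fault, evict 4, frames {1,7,3}
Page faults: 14.

14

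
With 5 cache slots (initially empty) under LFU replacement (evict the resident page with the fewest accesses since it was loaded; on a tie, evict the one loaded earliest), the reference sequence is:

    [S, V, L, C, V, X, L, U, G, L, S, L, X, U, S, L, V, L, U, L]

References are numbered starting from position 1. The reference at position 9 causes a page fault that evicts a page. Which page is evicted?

C

pos 1: S: fault, frames {S}
pos 2: V: fault, frames {S,V}
pos 3: L: fault, frames {S,V,L}
pos 4: C: fault, frames {S,V,L,C}
pos 5: V: hit
pos 6: X: fault, frames {S,V,L,C,X}
pos 7: L: hit
pos 8: U: fault, evict S, frames {V,L,C,X,U}
pos 9: G: fault, evict C, frames {V,L,X,U,G}
At position 9, page C is evicted.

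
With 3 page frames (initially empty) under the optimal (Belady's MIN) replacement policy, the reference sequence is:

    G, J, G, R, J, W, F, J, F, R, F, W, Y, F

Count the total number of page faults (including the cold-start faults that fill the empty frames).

7

G -> fault, frames {G}
J -> fault, frames {G,J}
G -> hit
R -> fault, frames {G,J,R}
J -> hit
W -> fault, evict G, frames {J,R,W}
F -> fault, evict W, frames {J,R,F}
J -> hit
F -> hit
R -> hit
F -> hit
W -> fault, evict R, frames {J,F,W}
Y -> fault, evict W, frames {J,F,Y}
F -> hit
Page faults: 7.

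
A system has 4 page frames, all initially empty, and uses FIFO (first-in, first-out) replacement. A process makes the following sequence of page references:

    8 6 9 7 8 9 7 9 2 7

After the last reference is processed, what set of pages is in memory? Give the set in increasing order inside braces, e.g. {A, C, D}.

8 -> miss, frames (8)
6 -> miss, frames (8 6)
9 -> miss, frames (8 6 9)
7 -> miss, frames (8 6 9 7)
8 -> hit
9 -> hit
7 -> hit
9 -> hit
2 -> miss, evict 8, frames (6 9 7 2)
7 -> hit

{2, 6, 7, 9}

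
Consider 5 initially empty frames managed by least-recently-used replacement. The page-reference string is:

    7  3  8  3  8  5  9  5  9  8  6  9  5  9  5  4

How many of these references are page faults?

7

7 -> fault, frames (7)
3 -> fault, frames (7 3)
8 -> fault, frames (7 3 8)
3 -> hit
8 -> hit
5 -> fault, frames (7 3 8 5)
9 -> fault, frames (7 3 8 5 9)
5 -> hit
9 -> hit
8 -> hit
6 -> fault, evict 7, frames (3 5 9 8 6)
9 -> hit
5 -> hit
9 -> hit
5 -> hit
4 -> fault, evict 3, frames (8 6 9 5 4)
Page faults: 7.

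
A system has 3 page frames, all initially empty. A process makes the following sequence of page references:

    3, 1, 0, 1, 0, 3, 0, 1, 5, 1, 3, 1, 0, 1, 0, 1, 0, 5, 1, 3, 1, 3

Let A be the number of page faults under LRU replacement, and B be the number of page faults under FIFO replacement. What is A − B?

-2

Under LRU: F F F . . . . . F . F . F . . . . F . F . . → 8 faults.
Under FIFO: F F F . . . . . F . F F F . . . . F . F F . → 10 faults.
A − B = 8 − 10 = -2.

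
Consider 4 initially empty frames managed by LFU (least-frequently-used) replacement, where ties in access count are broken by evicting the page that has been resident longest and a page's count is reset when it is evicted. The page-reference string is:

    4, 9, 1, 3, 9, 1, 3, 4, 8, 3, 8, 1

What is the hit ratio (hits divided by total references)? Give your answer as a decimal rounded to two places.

4 → miss, frames [4]
9 → miss, frames [4, 9]
1 → miss, frames [4, 9, 1]
3 → miss, frames [4, 9, 1, 3]
9 → hit
1 → hit
3 → hit
4 → hit
8 → miss, evict 4, frames [9, 1, 3, 8]
3 → hit
8 → hit
1 → hit
Hits: 7 of 12 references → 7/12 = 0.5833.

0.58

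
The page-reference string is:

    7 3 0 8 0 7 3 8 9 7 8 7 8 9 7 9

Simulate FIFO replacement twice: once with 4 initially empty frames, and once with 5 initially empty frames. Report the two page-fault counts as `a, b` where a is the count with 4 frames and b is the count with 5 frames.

6, 5

4 frames: F F F F . . . . F F . . . . . . → 6 faults.
5 frames: F F F F . . . . F . . . . . . . → 5 faults.
5 < 6: adding a frame reduced faults, as is typical.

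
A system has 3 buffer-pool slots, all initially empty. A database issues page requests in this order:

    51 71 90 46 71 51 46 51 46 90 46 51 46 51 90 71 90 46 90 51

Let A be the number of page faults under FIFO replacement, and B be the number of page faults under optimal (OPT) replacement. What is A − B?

Under FIFO: F F F F . F . . . . . . . . . F F F . F → 9 faults.
Under OPT: F F F F . . . . . F . . . . . F . . . F → 7 faults.
A − B = 9 − 7 = 2.

2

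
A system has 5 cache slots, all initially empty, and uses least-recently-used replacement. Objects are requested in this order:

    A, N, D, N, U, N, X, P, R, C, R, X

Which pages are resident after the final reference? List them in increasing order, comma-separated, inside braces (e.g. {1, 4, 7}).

A -> fault, frames {A}
N -> fault, frames {A,N}
D -> fault, frames {A,N,D}
N -> hit
U -> fault, frames {A,D,N,U}
N -> hit
X -> fault, frames {A,D,U,N,X}
P -> fault, evict A, frames {D,U,N,X,P}
R -> fault, evict D, frames {U,N,X,P,R}
C -> fault, evict U, frames {N,X,P,R,C}
R -> hit
X -> hit

{C, N, P, R, X}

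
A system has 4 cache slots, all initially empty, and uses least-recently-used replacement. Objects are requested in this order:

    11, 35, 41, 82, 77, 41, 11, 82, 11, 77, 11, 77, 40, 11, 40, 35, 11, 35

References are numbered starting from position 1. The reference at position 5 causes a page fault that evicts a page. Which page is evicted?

pos 1: 11 -> fault, frames [11]
pos 2: 35 -> fault, frames [11, 35]
pos 3: 41 -> fault, frames [11, 35, 41]
pos 4: 82 -> fault, frames [11, 35, 41, 82]
pos 5: 77 -> fault, evict 11, frames [35, 41, 82, 77]
At position 5, page 11 is evicted.

11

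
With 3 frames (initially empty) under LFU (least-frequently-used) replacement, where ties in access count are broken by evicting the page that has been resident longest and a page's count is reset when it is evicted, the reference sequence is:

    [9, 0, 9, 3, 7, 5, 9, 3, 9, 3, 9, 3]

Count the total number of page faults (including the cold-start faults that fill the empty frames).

9 → miss, frames (9)
0 → miss, frames (9 0)
9 → hit
3 → miss, frames (9 0 3)
7 → miss, evict 0, frames (9 3 7)
5 → miss, evict 3, frames (9 7 5)
9 → hit
3 → miss, evict 7, frames (9 5 3)
9 → hit
3 → hit
9 → hit
3 → hit
Page faults: 6.

6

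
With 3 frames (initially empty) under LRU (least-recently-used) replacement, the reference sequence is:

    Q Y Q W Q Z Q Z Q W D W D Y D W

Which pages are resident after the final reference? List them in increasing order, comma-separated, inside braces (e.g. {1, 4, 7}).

Q -> fault, frames (Q)
Y -> fault, frames (Q Y)
Q -> hit
W -> fault, frames (Y Q W)
Q -> hit
Z -> fault, evict Y, frames (W Q Z)
Q -> hit
Z -> hit
Q -> hit
W -> hit
D -> fault, evict Z, frames (Q W D)
W -> hit
D -> hit
Y -> fault, evict Q, frames (W D Y)
D -> hit
W -> hit

{D, W, Y}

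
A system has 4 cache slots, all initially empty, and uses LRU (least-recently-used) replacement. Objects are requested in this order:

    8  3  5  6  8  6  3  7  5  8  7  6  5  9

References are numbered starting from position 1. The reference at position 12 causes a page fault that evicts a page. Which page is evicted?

pos 1: 8: fault, frames [8]
pos 2: 3: fault, frames [8, 3]
pos 3: 5: fault, frames [8, 3, 5]
pos 4: 6: fault, frames [8, 3, 5, 6]
pos 5: 8: hit
pos 6: 6: hit
pos 7: 3: hit
pos 8: 7: fault, evict 5, frames [8, 6, 3, 7]
pos 9: 5: fault, evict 8, frames [6, 3, 7, 5]
pos 10: 8: fault, evict 6, frames [3, 7, 5, 8]
pos 11: 7: hit
pos 12: 6: fault, evict 3, frames [5, 8, 7, 6]
At position 12, page 3 is evicted.

3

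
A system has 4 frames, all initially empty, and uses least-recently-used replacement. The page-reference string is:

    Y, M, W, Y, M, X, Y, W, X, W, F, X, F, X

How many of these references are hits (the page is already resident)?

9

Y → fault, frames {Y}
M → fault, frames {Y,M}
W → fault, frames {Y,M,W}
Y → hit
M → hit
X → fault, frames {W,Y,M,X}
Y → hit
W → hit
X → hit
W → hit
F → fault, evict M, frames {Y,X,W,F}
X → hit
F → hit
X → hit
Hits: 9.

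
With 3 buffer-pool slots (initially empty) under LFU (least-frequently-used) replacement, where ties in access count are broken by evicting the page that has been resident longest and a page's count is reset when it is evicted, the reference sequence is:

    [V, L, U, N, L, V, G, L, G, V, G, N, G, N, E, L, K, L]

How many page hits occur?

V -> miss, frames (V)
L -> miss, frames (V L)
U -> miss, frames (V L U)
N -> miss, evict V, frames (L U N)
L -> hit
V -> miss, evict U, frames (L N V)
G -> miss, evict N, frames (L V G)
L -> hit
G -> hit
V -> hit
G -> hit
N -> miss, evict V, frames (L G N)
G -> hit
N -> hit
E -> miss, evict N, frames (L G E)
L -> hit
K -> miss, evict E, frames (L G K)
L -> hit
Hits: 9.

9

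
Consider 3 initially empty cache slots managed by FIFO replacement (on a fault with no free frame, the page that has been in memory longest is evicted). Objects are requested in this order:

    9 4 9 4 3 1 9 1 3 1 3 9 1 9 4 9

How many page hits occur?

10

9 -> miss, frames {9}
4 -> miss, frames {9,4}
9 -> hit
4 -> hit
3 -> miss, frames {9,4,3}
1 -> miss, evict 9, frames {4,3,1}
9 -> miss, evict 4, frames {3,1,9}
1 -> hit
3 -> hit
1 -> hit
3 -> hit
9 -> hit
1 -> hit
9 -> hit
4 -> miss, evict 3, frames {1,9,4}
9 -> hit
Hits: 10.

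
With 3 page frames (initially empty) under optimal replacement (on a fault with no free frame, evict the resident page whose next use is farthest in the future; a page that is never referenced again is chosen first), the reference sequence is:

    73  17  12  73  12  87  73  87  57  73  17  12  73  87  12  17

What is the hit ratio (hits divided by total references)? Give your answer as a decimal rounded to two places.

0.56

73 → miss, frames {73}
17 → miss, frames {73,17}
12 → miss, frames {73,17,12}
73 → hit
12 → hit
87 → miss, evict 12, frames {73,17,87}
73 → hit
87 → hit
57 → miss, evict 87, frames {73,17,57}
73 → hit
17 → hit
12 → miss, evict 57, frames {73,17,12}
73 → hit
87 → miss, evict 73, frames {17,12,87}
12 → hit
17 → hit
Hits: 9 of 16 references → 9/16 = 0.5625.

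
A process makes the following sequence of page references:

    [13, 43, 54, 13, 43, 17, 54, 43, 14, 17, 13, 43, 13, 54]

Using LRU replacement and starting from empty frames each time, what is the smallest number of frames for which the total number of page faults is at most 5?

f=1: 14 faults
f=2: 13 faults
f=3: 10 faults
f=4: 7 faults
f=5: 5 faults
Smallest f with faults ≤ 5 is 5.

5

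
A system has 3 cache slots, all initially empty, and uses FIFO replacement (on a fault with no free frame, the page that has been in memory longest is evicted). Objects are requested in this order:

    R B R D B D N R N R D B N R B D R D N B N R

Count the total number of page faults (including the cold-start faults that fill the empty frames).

9

R -> miss, frames {R}
B -> miss, frames {R,B}
R -> hit
D -> miss, frames {R,B,D}
B -> hit
D -> hit
N -> miss, evict R, frames {B,D,N}
R -> miss, evict B, frames {D,N,R}
N -> hit
R -> hit
D -> hit
B -> miss, evict D, frames {N,R,B}
N -> hit
R -> hit
B -> hit
D -> miss, evict N, frames {R,B,D}
R -> hit
D -> hit
N -> miss, evict R, frames {B,D,N}
B -> hit
N -> hit
R -> miss, evict B, frames {D,N,R}
Page faults: 9.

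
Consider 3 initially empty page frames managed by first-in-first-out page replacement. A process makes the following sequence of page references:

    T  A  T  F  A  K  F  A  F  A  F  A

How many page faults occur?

4

T → fault, frames [T]
A → fault, frames [T, A]
T → hit
F → fault, frames [T, A, F]
A → hit
K → fault, evict T, frames [A, F, K]
F → hit
A → hit
F → hit
A → hit
F → hit
A → hit
Page faults: 4.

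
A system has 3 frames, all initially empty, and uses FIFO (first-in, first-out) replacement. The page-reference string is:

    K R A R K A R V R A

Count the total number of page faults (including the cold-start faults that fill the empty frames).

4

K: miss, frames [K]
R: miss, frames [K, R]
A: miss, frames [K, R, A]
R: hit
K: hit
A: hit
R: hit
V: miss, evict K, frames [R, A, V]
R: hit
A: hit
Page faults: 4.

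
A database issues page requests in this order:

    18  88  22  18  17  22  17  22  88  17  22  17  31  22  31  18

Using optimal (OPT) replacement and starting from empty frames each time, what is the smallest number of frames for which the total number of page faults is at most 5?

4

f=1: 16 faults
f=2: 8 faults
f=3: 6 faults
f=4: 5 faults
f=5: 5 faults
Smallest f with faults ≤ 5 is 4.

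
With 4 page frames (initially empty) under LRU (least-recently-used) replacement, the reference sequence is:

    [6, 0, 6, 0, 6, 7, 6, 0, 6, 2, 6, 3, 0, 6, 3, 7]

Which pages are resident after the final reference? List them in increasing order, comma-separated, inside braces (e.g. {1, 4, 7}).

6 → fault, frames (6)
0 → fault, frames (6 0)
6 → hit
0 → hit
6 → hit
7 → fault, frames (0 6 7)
6 → hit
0 → hit
6 → hit
2 → fault, frames (7 0 6 2)
6 → hit
3 → fault, evict 7, frames (0 2 6 3)
0 → hit
6 → hit
3 → hit
7 → fault, evict 2, frames (0 6 3 7)

{0, 3, 6, 7}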